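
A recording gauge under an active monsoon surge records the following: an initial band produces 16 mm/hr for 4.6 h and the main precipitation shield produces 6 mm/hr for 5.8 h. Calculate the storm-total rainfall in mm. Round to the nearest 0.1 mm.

total ≈ 108.4 mm

Total = Σ Rᵢ Δtᵢ = 16 × 4.6 + 6 × 5.8
      = 73.6 + 34.8 = 108.4 mm.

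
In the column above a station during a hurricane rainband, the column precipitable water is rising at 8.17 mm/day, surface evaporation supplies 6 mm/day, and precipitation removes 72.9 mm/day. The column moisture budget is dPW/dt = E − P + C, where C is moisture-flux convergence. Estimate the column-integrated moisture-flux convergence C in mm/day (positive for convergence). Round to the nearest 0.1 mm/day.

C ≈ 75.1 mm/day

dPW/dt = +8.17 mm/day.
C = dPW/dt − E + P = (+8.17) − 6 + 72.9 = 75.1 mm/day.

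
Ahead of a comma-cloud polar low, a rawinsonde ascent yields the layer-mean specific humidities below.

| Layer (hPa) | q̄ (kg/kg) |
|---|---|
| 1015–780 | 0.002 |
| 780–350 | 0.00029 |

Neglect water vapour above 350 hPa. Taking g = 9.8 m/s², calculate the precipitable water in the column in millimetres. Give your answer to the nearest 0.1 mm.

PW ≈ 6.1 mm

Precipitable water is the column-integrated vapour mass per unit area: PW = (1/g) Σ q̄ Δp, with q in kg/kg and Δp in Pa (1 kg/m² of water = 1 mm).
Layer 1015–780 hPa: Δp = 235 hPa = 23500 Pa, q̄ = 0.002 kg/kg → 0.002 × 23500 / 9.8 = 4.80 mm
Layer 780–350 hPa: Δp = 430 hPa = 43000 Pa, q̄ = 0.00029 kg/kg → 0.00029 × 43000 / 9.8 = 1.27 mm
PW = 4.80 + 1.27 = 6.07 ≈ 6.1 mm.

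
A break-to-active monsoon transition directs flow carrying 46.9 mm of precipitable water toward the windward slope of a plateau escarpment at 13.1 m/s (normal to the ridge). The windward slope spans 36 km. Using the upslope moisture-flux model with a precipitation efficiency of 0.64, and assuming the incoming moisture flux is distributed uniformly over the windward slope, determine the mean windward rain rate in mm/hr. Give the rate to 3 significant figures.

R ≈ 39.3 mm/hr

Incoming column moisture flux per unit ridge length: F = V × PW = 13.1 × 46.9 = 614.39 mm·m/s.
Spread over the 36 km slope with efficiency ε = 0.64: R = ε·F/W = 0.64 × 614.39 / 36000 m = 1.092e-02 mm/s.
R = 1.092e-02 × 3600 = 39.3 mm/hr.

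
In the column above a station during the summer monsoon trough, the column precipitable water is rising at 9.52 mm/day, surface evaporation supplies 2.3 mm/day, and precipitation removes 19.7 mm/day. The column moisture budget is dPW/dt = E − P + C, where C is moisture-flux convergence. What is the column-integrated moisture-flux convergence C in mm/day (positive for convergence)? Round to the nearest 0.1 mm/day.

C ≈ 26.9 mm/day

dPW/dt = +9.52 mm/day.
C = dPW/dt − E + P = (+9.52) − 2.3 + 19.7 = 26.9 mm/day.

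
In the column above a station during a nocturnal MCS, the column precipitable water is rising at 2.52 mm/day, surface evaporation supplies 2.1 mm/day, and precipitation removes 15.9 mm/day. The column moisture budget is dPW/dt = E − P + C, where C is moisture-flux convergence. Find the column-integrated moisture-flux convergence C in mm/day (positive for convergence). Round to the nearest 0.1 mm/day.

dPW/dt = +2.52 mm/day.
C = dPW/dt − E + P = (+2.52) − 2.1 + 15.9 = 16.3 mm/day.

C ≈ 16.3 mm/day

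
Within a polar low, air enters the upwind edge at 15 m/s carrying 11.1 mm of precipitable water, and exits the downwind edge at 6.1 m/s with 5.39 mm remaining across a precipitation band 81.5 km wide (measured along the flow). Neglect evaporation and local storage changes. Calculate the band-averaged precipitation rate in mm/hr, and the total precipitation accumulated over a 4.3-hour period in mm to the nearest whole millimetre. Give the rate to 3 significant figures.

Column moisture flux per unit crosswind length is F = V × PW.
Inflow: F_in = 15 × 11.1 = 166.5 mm·m/s
Outflow: F_out = 6.1 × 5.39 = 32.879 mm·m/s
Steady-state rate R = (F_in − F_out)/L = (166.5 − 32.879) / 81500 m = 1.640e-03 mm/s.
R = 1.640e-03 × 3600 = 5.90 mm/hr.
Over 4.3 h: total = 5.90 × 4.3 = 25.37 ≈ 25 mm.

R ≈ 5.90 mm/hr; total ≈ 25 mm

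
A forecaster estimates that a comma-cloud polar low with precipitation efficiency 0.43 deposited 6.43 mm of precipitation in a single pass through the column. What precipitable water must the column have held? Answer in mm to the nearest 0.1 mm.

PW ≈ 15.0 mm

PW = precipitation / ε = 6.43 / 0.43 = 15.0 mm.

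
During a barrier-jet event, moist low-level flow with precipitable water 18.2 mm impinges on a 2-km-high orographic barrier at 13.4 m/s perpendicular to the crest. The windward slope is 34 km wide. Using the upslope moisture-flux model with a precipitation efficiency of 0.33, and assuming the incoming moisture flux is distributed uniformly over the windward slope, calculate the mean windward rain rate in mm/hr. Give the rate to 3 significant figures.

R ≈ 8.52 mm/hr

Incoming column moisture flux per unit ridge length: F = V × PW = 13.4 × 18.2 = 243.88 mm·m/s.
Spread over the 34 km slope with efficiency ε = 0.33: R = ε·F/W = 0.33 × 243.88 / 34000 m = 2.367e-03 mm/s.
R = 2.367e-03 × 3600 = 8.52 mm/hr.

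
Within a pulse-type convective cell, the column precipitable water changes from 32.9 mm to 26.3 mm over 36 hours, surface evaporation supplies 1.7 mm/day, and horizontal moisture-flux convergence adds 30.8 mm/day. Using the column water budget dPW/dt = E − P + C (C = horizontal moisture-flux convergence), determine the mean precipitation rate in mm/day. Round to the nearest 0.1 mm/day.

P ≈ 36.9 mm/day

dPW/dt = (26.3 − 32.9) mm / (36/24 day) = -4.400 mm/day.
P = E + C − dPW/dt = 1.7 + (30.8) − (-4.400) = 36.9 mm/day.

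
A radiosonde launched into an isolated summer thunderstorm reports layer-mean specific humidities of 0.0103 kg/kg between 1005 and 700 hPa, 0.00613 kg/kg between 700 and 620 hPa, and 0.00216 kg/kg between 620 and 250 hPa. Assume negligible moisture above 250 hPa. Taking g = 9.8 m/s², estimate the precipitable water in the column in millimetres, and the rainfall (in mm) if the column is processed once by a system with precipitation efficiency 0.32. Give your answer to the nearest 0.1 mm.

Precipitable water is the column-integrated vapour mass per unit area: PW = (1/g) Σ q̄ Δp, with q in kg/kg and Δp in Pa (1 kg/m² of water = 1 mm).
Layer 1005–700 hPa: Δp = 305 hPa = 30500 Pa, q̄ = 0.0103 kg/kg → 0.0103 × 30500 / 9.8 = 32.06 mm
Layer 700–620 hPa: Δp = 80 hPa = 8000 Pa, q̄ = 0.00613 kg/kg → 0.00613 × 8000 / 9.8 = 5.00 mm
Layer 620–250 hPa: Δp = 370 hPa = 37000 Pa, q̄ = 0.00216 kg/kg → 0.00216 × 37000 / 9.8 = 8.16 mm
PW = 32.06 + 5.00 + 8.16 = 45.22 ≈ 45.2 mm.
Rainfall = ε × PW = 0.32 × 45.2 = 14.5 mm.

PW ≈ 45.2 mm; rainfall ≈ 14.5 mm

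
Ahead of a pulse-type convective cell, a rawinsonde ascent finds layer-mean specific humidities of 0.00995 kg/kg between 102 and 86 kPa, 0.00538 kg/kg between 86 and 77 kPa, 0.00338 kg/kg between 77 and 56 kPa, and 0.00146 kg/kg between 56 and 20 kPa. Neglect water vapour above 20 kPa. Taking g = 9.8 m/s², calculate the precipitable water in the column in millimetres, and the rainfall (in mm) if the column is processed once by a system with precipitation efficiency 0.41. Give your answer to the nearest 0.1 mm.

Precipitable water is the column-integrated vapour mass per unit area: PW = (1/g) Σ q̄ Δp, with q in kg/kg and Δp in Pa (1 kg/m² of water = 1 mm).
Layer 102–86 kPa: Δp = 160 hPa = 16000 Pa, q̄ = 0.00995 kg/kg → 0.00995 × 16000 / 9.8 = 16.24 mm
Layer 86–77 kPa: Δp = 90 hPa = 9000 Pa, q̄ = 0.00538 kg/kg → 0.00538 × 9000 / 9.8 = 4.94 mm
Layer 77–56 kPa: Δp = 210 hPa = 21000 Pa, q̄ = 0.00338 kg/kg → 0.00338 × 21000 / 9.8 = 7.24 mm
Layer 56–20 kPa: Δp = 360 hPa = 36000 Pa, q̄ = 0.00146 kg/kg → 0.00146 × 36000 / 9.8 = 5.36 mm
PW = 16.24 + 4.94 + 7.24 + 5.36 = 33.78 ≈ 33.8 mm.
Rainfall = ε × PW = 0.41 × 33.8 = 13.9 mm.

PW ≈ 33.8 mm; rainfall ≈ 13.9 mm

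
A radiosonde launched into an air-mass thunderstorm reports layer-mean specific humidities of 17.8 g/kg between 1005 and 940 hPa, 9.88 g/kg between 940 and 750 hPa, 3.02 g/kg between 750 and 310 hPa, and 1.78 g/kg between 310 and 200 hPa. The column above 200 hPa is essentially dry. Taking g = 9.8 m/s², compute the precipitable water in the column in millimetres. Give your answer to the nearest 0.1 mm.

Precipitable water is the column-integrated vapour mass per unit area: PW = (1/g) Σ q̄ Δp, with q in kg/kg and Δp in Pa (1 kg/m² of water = 1 mm).
Layer 1005–940 hPa: Δp = 65 hPa = 6500 Pa, q̄ = 0.0178 kg/kg → 0.0178 × 6500 / 9.8 = 11.81 mm
Layer 940–750 hPa: Δp = 190 hPa = 19000 Pa, q̄ = 0.00988 kg/kg → 0.00988 × 19000 / 9.8 = 19.16 mm
Layer 750–310 hPa: Δp = 440 hPa = 44000 Pa, q̄ = 0.00302 kg/kg → 0.00302 × 44000 / 9.8 = 13.56 mm
Layer 310–200 hPa: Δp = 110 hPa = 11000 Pa, q̄ = 0.00178 kg/kg → 0.00178 × 11000 / 9.8 = 2.00 mm
PW = 11.81 + 19.16 + 13.56 + 2.00 = 46.53 ≈ 46.5 mm.

PW ≈ 46.5 mm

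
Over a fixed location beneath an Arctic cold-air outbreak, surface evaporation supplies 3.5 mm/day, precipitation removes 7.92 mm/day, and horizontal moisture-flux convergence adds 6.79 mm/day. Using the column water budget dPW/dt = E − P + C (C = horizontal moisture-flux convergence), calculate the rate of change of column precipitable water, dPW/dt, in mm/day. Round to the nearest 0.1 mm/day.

dPW/dt = E − P + C = 3.5 − 7.92 + (6.79) = 2.4 mm/day.

dPW/dt ≈ 2.4 mm/day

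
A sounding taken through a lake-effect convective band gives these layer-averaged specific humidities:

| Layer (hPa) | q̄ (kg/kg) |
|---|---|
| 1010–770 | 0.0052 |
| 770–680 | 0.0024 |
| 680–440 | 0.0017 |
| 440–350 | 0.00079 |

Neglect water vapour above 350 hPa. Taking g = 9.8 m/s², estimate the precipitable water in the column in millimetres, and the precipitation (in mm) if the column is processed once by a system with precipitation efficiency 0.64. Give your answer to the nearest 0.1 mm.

PW ≈ 19.8 mm; precipitation ≈ 12.7 mm

Precipitable water is the column-integrated vapour mass per unit area: PW = (1/g) Σ q̄ Δp, with q in kg/kg and Δp in Pa (1 kg/m² of water = 1 mm).
Layer 1010–770 hPa: Δp = 240 hPa = 24000 Pa, q̄ = 0.0052 kg/kg → 0.0052 × 24000 / 9.8 = 12.73 mm
Layer 770–680 hPa: Δp = 90 hPa = 9000 Pa, q̄ = 0.0024 kg/kg → 0.0024 × 9000 / 9.8 = 2.20 mm
Layer 680–440 hPa: Δp = 240 hPa = 24000 Pa, q̄ = 0.0017 kg/kg → 0.0017 × 24000 / 9.8 = 4.16 mm
Layer 440–350 hPa: Δp = 90 hPa = 9000 Pa, q̄ = 0.00079 kg/kg → 0.00079 × 9000 / 9.8 = 0.73 mm
PW = 12.73 + 2.20 + 4.16 + 0.73 = 19.82 ≈ 19.8 mm.
Precipitation = ε × PW = 0.64 × 19.8 = 12.7 mm.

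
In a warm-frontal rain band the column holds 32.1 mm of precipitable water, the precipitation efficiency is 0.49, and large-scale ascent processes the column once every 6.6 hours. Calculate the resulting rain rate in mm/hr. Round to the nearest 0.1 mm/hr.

Each overturning extracts ε × PW = 0.49 × 32.1 = 15.729 mm.
Rate = ε·PW / τ = 15.729 / 6.6 h = 2.4 mm/hr.

R ≈ 2.4 mm/hr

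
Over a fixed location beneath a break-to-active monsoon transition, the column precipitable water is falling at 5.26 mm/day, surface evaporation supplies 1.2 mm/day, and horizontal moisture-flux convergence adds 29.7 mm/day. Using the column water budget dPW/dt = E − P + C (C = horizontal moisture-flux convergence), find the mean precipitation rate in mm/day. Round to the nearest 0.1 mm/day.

dPW/dt = -5.26 mm/day.
P = E + C − dPW/dt = 1.2 + (29.7) − (-5.26) = 36.2 mm/day.

P ≈ 36.2 mm/day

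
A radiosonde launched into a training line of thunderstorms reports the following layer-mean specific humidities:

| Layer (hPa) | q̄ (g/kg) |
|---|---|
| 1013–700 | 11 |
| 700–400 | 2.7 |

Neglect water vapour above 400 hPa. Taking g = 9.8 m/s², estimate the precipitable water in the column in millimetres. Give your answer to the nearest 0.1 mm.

PW ≈ 43.4 mm

Precipitable water is the column-integrated vapour mass per unit area: PW = (1/g) Σ q̄ Δp, with q in kg/kg and Δp in Pa (1 kg/m² of water = 1 mm).
Layer 1013–700 hPa: Δp = 313 hPa = 31300 Pa, q̄ = 0.011 kg/kg → 0.011 × 31300 / 9.8 = 35.13 mm
Layer 700–400 hPa: Δp = 300 hPa = 30000 Pa, q̄ = 0.0027 kg/kg → 0.0027 × 30000 / 9.8 = 8.27 mm
PW = 35.13 + 8.27 = 43.40 ≈ 43.4 mm.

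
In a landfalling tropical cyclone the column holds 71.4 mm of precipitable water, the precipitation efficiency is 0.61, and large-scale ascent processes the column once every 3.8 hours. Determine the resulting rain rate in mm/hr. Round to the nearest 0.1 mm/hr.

Each overturning extracts ε × PW = 0.61 × 71.4 = 43.554 mm.
Rate = ε·PW / τ = 43.554 / 3.8 h = 11.5 mm/hr.

R ≈ 11.5 mm/hr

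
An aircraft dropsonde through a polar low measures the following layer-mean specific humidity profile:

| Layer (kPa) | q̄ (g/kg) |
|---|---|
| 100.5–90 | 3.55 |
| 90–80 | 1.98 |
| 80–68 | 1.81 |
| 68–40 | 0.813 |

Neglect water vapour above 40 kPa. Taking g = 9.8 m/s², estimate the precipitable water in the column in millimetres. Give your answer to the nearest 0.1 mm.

PW ≈ 10.4 mm

Precipitable water is the column-integrated vapour mass per unit area: PW = (1/g) Σ q̄ Δp, with q in kg/kg and Δp in Pa (1 kg/m² of water = 1 mm).
Layer 100.5–90 kPa: Δp = 105 hPa = 10500 Pa, q̄ = 0.00355 kg/kg → 0.00355 × 10500 / 9.8 = 3.80 mm
Layer 90–80 kPa: Δp = 100 hPa = 10000 Pa, q̄ = 0.00198 kg/kg → 0.00198 × 10000 / 9.8 = 2.02 mm
Layer 80–68 kPa: Δp = 120 hPa = 12000 Pa, q̄ = 0.00181 kg/kg → 0.00181 × 12000 / 9.8 = 2.22 mm
Layer 68–40 kPa: Δp = 280 hPa = 28000 Pa, q̄ = 0.000813 kg/kg → 0.000813 × 28000 / 9.8 = 2.32 mm
PW = 3.80 + 2.02 + 2.22 + 2.32 = 10.36 ≈ 10.4 mm.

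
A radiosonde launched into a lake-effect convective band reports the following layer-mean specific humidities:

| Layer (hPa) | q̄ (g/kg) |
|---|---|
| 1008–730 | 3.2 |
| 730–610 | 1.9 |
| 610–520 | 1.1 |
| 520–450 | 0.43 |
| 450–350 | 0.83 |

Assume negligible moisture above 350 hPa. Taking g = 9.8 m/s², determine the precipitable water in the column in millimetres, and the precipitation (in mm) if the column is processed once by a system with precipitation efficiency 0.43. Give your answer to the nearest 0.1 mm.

PW ≈ 13.6 mm; precipitation ≈ 5.8 mm

Precipitable water is the column-integrated vapour mass per unit area: PW = (1/g) Σ q̄ Δp, with q in kg/kg and Δp in Pa (1 kg/m² of water = 1 mm).
Layer 1008–730 hPa: Δp = 278 hPa = 27800 Pa, q̄ = 0.0032 kg/kg → 0.0032 × 27800 / 9.8 = 9.08 mm
Layer 730–610 hPa: Δp = 120 hPa = 12000 Pa, q̄ = 0.0019 kg/kg → 0.0019 × 12000 / 9.8 = 2.33 mm
Layer 610–520 hPa: Δp = 90 hPa = 9000 Pa, q̄ = 0.0011 kg/kg → 0.0011 × 9000 / 9.8 = 1.01 mm
Layer 520–450 hPa: Δp = 70 hPa = 7000 Pa, q̄ = 0.00043 kg/kg → 0.00043 × 7000 / 9.8 = 0.31 mm
Layer 450–350 hPa: Δp = 100 hPa = 10000 Pa, q̄ = 0.00083 kg/kg → 0.00083 × 10000 / 9.8 = 0.85 mm
PW = 9.08 + 2.33 + 1.01 + 0.31 + 0.85 = 13.58 ≈ 13.6 mm.
Precipitation = ε × PW = 0.43 × 13.6 = 5.8 mm.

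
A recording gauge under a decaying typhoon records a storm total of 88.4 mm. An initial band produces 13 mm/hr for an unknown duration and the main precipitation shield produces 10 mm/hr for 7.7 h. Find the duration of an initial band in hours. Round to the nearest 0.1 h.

Known phases: 10 × 7.7 = 77 mm.
Remaining depth = 88.4 − 77 = 11.4 mm.
Duration = 11.4 / 13 = 0.9 h.

duration ≈ 0.9 h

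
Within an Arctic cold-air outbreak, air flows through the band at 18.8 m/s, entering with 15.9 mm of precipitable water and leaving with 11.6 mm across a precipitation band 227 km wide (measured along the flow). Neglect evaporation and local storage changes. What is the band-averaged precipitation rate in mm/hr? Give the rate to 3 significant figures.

Column moisture flux per unit crosswind length is F = V × PW.
Inflow: F_in = 18.8 × 15.9 = 298.92 mm·m/s
Outflow: F_out = 18.8 × 11.6 = 218.08 mm·m/s
Steady-state rate R = (F_in − F_out)/L = (298.92 − 218.08) / 227000 m = 3.561e-04 mm/s.
R = 3.561e-04 × 3600 = 1.28 mm/hr.

R ≈ 1.28 mm/hr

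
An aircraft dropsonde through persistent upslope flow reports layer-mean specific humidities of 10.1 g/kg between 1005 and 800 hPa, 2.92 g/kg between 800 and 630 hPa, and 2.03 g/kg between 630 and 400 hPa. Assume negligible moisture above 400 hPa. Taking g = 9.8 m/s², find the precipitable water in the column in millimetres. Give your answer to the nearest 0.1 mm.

Precipitable water is the column-integrated vapour mass per unit area: PW = (1/g) Σ q̄ Δp, with q in kg/kg and Δp in Pa (1 kg/m² of water = 1 mm).
Layer 1005–800 hPa: Δp = 205 hPa = 20500 Pa, q̄ = 0.0101 kg/kg → 0.0101 × 20500 / 9.8 = 21.13 mm
Layer 800–630 hPa: Δp = 170 hPa = 17000 Pa, q̄ = 0.00292 kg/kg → 0.00292 × 17000 / 9.8 = 5.07 mm
Layer 630–400 hPa: Δp = 230 hPa = 23000 Pa, q̄ = 0.00203 kg/kg → 0.00203 × 23000 / 9.8 = 4.76 mm
PW = 21.13 + 5.07 + 4.76 = 30.96 ≈ 31.0 mm.

PW ≈ 31.0 mm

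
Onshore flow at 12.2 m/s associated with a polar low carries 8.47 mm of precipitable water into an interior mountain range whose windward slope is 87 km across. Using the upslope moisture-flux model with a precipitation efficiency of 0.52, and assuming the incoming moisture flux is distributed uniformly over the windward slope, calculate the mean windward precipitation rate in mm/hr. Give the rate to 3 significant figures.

Incoming column moisture flux per unit ridge length: F = V × PW = 12.2 × 8.47 = 103.334 mm·m/s.
Spread over the 87 km slope with efficiency ε = 0.52: R = ε·F/W = 0.52 × 103.334 / 87000 m = 6.176e-04 mm/s.
R = 6.176e-04 × 3600 = 2.22 mm/hr.

R ≈ 2.22 mm/hr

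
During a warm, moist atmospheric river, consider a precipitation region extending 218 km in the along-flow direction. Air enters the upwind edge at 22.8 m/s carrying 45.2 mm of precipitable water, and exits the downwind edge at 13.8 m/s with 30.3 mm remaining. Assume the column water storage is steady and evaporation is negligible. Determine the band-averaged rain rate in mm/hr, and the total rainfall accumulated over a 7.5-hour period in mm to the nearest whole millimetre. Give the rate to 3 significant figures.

Column moisture flux per unit crosswind length is F = V × PW.
Inflow: F_in = 22.8 × 45.2 = 1030.56 mm·m/s
Outflow: F_out = 13.8 × 30.3 = 418.14 mm·m/s
Steady-state rate R = (F_in − F_out)/L = (1030.56 − 418.14) / 218000 m = 2.809e-03 mm/s.
R = 2.809e-03 × 3600 = 10.1 mm/hr.
Over 7.5 h: total = 10.1 × 7.5 = 75.75 ≈ 76 mm.

R ≈ 10.1 mm/hr; total ≈ 76 mm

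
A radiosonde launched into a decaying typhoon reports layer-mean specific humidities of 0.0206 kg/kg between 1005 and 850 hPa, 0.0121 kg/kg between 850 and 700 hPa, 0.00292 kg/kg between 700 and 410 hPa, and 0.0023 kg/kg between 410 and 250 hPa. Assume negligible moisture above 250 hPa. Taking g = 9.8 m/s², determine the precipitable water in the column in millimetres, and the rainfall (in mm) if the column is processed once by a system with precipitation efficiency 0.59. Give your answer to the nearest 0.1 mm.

PW ≈ 63.5 mm; rainfall ≈ 37.5 mm

Precipitable water is the column-integrated vapour mass per unit area: PW = (1/g) Σ q̄ Δp, with q in kg/kg and Δp in Pa (1 kg/m² of water = 1 mm).
Layer 1005–850 hPa: Δp = 155 hPa = 15500 Pa, q̄ = 0.0206 kg/kg → 0.0206 × 15500 / 9.8 = 32.58 mm
Layer 850–700 hPa: Δp = 150 hPa = 15000 Pa, q̄ = 0.0121 kg/kg → 0.0121 × 15000 / 9.8 = 18.52 mm
Layer 700–410 hPa: Δp = 290 hPa = 29000 Pa, q̄ = 0.00292 kg/kg → 0.00292 × 29000 / 9.8 = 8.64 mm
Layer 410–250 hPa: Δp = 160 hPa = 16000 Pa, q̄ = 0.0023 kg/kg → 0.0023 × 16000 / 9.8 = 3.76 mm
PW = 32.58 + 18.52 + 8.64 + 3.76 = 63.50 ≈ 63.5 mm.
Rainfall = ε × PW = 0.59 × 63.5 = 37.5 mm.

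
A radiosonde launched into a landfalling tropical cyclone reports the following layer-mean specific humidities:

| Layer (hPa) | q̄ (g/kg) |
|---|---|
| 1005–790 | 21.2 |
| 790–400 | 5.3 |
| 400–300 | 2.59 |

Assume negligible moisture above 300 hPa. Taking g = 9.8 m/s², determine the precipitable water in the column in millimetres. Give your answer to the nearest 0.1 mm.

PW ≈ 70.2 mm

Precipitable water is the column-integrated vapour mass per unit area: PW = (1/g) Σ q̄ Δp, with q in kg/kg and Δp in Pa (1 kg/m² of water = 1 mm).
Layer 1005–790 hPa: Δp = 215 hPa = 21500 Pa, q̄ = 0.0212 kg/kg → 0.0212 × 21500 / 9.8 = 46.51 mm
Layer 790–400 hPa: Δp = 390 hPa = 39000 Pa, q̄ = 0.0053 kg/kg → 0.0053 × 39000 / 9.8 = 21.09 mm
Layer 400–300 hPa: Δp = 100 hPa = 10000 Pa, q̄ = 0.00259 kg/kg → 0.00259 × 10000 / 9.8 = 2.64 mm
PW = 46.51 + 21.09 + 2.64 = 70.24 ≈ 70.2 mm.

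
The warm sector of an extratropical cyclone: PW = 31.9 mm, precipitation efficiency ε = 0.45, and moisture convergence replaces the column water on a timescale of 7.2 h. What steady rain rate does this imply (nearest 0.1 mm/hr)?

Each overturning extracts ε × PW = 0.45 × 31.9 = 14.355 mm.
Rate = ε·PW / τ = 14.355 / 7.2 h = 2.0 mm/hr.

R ≈ 2.0 mm/hr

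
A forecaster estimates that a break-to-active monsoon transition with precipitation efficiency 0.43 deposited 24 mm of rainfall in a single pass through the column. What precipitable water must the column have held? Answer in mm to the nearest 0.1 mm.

PW ≈ 55.8 mm

PW = rainfall / ε = 24 / 0.43 = 55.8 mm.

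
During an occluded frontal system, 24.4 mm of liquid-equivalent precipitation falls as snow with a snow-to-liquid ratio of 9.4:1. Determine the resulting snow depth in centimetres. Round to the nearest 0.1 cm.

snow depth ≈ 22.9 cm

Snow depth = liquid × ratio = 24.4 mm × 9.4 = 229.36 mm = 22.9 cm.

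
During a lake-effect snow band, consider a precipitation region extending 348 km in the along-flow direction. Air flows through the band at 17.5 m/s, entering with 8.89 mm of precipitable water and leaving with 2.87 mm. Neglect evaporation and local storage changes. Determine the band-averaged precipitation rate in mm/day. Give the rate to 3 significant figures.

R ≈ 26.2 mm/day

Column moisture flux per unit crosswind length is F = V × PW.
Inflow: F_in = 17.5 × 8.89 = 155.575 mm·m/s
Outflow: F_out = 17.5 × 2.87 = 50.225 mm·m/s
Steady-state rate R = (F_in − F_out)/L = (155.575 − 50.225) / 348000 m = 3.027e-04 mm/s.
R = 3.027e-04 × 3600 × 24 = 26.2 mm/day.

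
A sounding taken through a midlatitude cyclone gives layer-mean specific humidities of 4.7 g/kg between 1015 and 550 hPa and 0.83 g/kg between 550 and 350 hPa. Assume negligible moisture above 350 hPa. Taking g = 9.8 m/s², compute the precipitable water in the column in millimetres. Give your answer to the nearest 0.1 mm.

PW ≈ 24.0 mm

Precipitable water is the column-integrated vapour mass per unit area: PW = (1/g) Σ q̄ Δp, with q in kg/kg and Δp in Pa (1 kg/m² of water = 1 mm).
Layer 1015–550 hPa: Δp = 465 hPa = 46500 Pa, q̄ = 0.0047 kg/kg → 0.0047 × 46500 / 9.8 = 22.30 mm
Layer 550–350 hPa: Δp = 200 hPa = 20000 Pa, q̄ = 0.00083 kg/kg → 0.00083 × 20000 / 9.8 = 1.69 mm
PW = 22.30 + 1.69 = 23.99 ≈ 24.0 mm.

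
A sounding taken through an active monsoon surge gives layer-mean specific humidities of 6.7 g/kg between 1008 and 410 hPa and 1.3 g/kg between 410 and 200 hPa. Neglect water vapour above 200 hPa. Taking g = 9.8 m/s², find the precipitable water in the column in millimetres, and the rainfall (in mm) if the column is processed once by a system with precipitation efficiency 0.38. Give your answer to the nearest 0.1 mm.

PW ≈ 43.7 mm; rainfall ≈ 16.6 mm

Precipitable water is the column-integrated vapour mass per unit area: PW = (1/g) Σ q̄ Δp, with q in kg/kg and Δp in Pa (1 kg/m² of water = 1 mm).
Layer 1008–410 hPa: Δp = 598 hPa = 59800 Pa, q̄ = 0.0067 kg/kg → 0.0067 × 59800 / 9.8 = 40.88 mm
Layer 410–200 hPa: Δp = 210 hPa = 21000 Pa, q̄ = 0.0013 kg/kg → 0.0013 × 21000 / 9.8 = 2.79 mm
PW = 40.88 + 2.79 = 43.67 ≈ 43.7 mm.
Rainfall = ε × PW = 0.38 × 43.7 = 16.6 mm.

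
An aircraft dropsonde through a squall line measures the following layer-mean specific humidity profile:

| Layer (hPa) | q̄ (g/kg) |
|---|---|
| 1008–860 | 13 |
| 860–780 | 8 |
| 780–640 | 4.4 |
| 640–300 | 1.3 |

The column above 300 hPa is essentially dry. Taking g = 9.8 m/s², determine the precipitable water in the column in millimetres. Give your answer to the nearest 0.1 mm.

Precipitable water is the column-integrated vapour mass per unit area: PW = (1/g) Σ q̄ Δp, with q in kg/kg and Δp in Pa (1 kg/m² of water = 1 mm).
Layer 1008–860 hPa: Δp = 148 hPa = 14800 Pa, q̄ = 0.013 kg/kg → 0.013 × 14800 / 9.8 = 19.63 mm
Layer 860–780 hPa: Δp = 80 hPa = 8000 Pa, q̄ = 0.008 kg/kg → 0.008 × 8000 / 9.8 = 6.53 mm
Layer 780–640 hPa: Δp = 140 hPa = 14000 Pa, q̄ = 0.0044 kg/kg → 0.0044 × 14000 / 9.8 = 6.29 mm
Layer 640–300 hPa: Δp = 340 hPa = 34000 Pa, q̄ = 0.0013 kg/kg → 0.0013 × 34000 / 9.8 = 4.51 mm
PW = 19.63 + 6.53 + 6.29 + 4.51 = 36.96 ≈ 37.0 mm.

PW ≈ 37.0 mm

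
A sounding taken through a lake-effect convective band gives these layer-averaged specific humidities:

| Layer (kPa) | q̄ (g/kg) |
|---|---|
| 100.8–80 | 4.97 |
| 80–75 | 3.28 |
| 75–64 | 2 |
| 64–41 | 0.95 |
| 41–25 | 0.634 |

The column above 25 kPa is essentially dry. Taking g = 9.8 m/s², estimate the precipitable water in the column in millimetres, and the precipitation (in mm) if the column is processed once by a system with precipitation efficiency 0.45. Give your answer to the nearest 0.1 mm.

PW ≈ 17.7 mm; precipitation ≈ 8.0 mm

Precipitable water is the column-integrated vapour mass per unit area: PW = (1/g) Σ q̄ Δp, with q in kg/kg and Δp in Pa (1 kg/m² of water = 1 mm).
Layer 100.8–80 kPa: Δp = 208 hPa = 20800 Pa, q̄ = 0.00497 kg/kg → 0.00497 × 20800 / 9.8 = 10.55 mm
Layer 80–75 kPa: Δp = 50 hPa = 5000 Pa, q̄ = 0.00328 kg/kg → 0.00328 × 5000 / 9.8 = 1.67 mm
Layer 75–64 kPa: Δp = 110 hPa = 11000 Pa, q̄ = 0.002 kg/kg → 0.002 × 11000 / 9.8 = 2.24 mm
Layer 64–41 kPa: Δp = 230 hPa = 23000 Pa, q̄ = 0.00095 kg/kg → 0.00095 × 23000 / 9.8 = 2.23 mm
Layer 41–25 kPa: Δp = 160 hPa = 16000 Pa, q̄ = 0.000634 kg/kg → 0.000634 × 16000 / 9.8 = 1.04 mm
PW = 10.55 + 1.67 + 2.24 + 2.23 + 1.04 = 17.73 ≈ 17.7 mm.
Precipitation = ε × PW = 0.45 × 17.7 = 8.0 mm.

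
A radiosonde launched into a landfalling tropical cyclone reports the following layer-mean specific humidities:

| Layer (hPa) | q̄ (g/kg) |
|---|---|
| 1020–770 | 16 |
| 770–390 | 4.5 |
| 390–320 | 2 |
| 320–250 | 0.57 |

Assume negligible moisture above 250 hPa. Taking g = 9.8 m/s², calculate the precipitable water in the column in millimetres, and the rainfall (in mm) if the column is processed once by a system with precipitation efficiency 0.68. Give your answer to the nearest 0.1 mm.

PW ≈ 60.1 mm; rainfall ≈ 40.9 mm

Precipitable water is the column-integrated vapour mass per unit area: PW = (1/g) Σ q̄ Δp, with q in kg/kg and Δp in Pa (1 kg/m² of water = 1 mm).
Layer 1020–770 hPa: Δp = 250 hPa = 25000 Pa, q̄ = 0.016 kg/kg → 0.016 × 25000 / 9.8 = 40.82 mm
Layer 770–390 hPa: Δp = 380 hPa = 38000 Pa, q̄ = 0.0045 kg/kg → 0.0045 × 38000 / 9.8 = 17.45 mm
Layer 390–320 hPa: Δp = 70 hPa = 7000 Pa, q̄ = 0.002 kg/kg → 0.002 × 7000 / 9.8 = 1.43 mm
Layer 320–250 hPa: Δp = 70 hPa = 7000 Pa, q̄ = 0.00057 kg/kg → 0.00057 × 7000 / 9.8 = 0.41 mm
PW = 40.82 + 17.45 + 1.43 + 0.41 = 60.11 ≈ 60.1 mm.
Rainfall = ε × PW = 0.68 × 60.1 = 40.9 mm.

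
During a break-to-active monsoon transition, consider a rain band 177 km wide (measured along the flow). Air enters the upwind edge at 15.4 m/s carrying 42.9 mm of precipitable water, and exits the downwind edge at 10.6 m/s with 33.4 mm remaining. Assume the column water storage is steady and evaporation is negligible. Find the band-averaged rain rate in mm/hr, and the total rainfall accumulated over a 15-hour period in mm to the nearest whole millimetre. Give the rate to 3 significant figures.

R ≈ 6.24 mm/hr; total ≈ 94 mm

Column moisture flux per unit crosswind length is F = V × PW.
Inflow: F_in = 15.4 × 42.9 = 660.66 mm·m/s
Outflow: F_out = 10.6 × 33.4 = 354.04 mm·m/s
Steady-state rate R = (F_in − F_out)/L = (660.66 − 354.04) / 177000 m = 1.732e-03 mm/s.
R = 1.732e-03 × 3600 = 6.24 mm/hr.
Over 15 h: total = 6.24 × 15 = 93.6 ≈ 94 mm.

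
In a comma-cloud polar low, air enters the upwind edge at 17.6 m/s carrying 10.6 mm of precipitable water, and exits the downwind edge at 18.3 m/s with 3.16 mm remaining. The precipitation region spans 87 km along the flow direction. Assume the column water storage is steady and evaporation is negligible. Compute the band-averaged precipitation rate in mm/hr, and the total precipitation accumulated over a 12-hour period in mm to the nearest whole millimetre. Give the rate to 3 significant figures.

Column moisture flux per unit crosswind length is F = V × PW.
Inflow: F_in = 17.6 × 10.6 = 186.56 mm·m/s
Outflow: F_out = 18.3 × 3.16 = 57.828 mm·m/s
Steady-state rate R = (F_in − F_out)/L = (186.56 − 57.828) / 87000 m = 1.480e-03 mm/s.
R = 1.480e-03 × 3600 = 5.33 mm/hr.
Over 12 h: total = 5.33 × 12 = 63.96 ≈ 64 mm.

R ≈ 5.33 mm/hr; total ≈ 64 mm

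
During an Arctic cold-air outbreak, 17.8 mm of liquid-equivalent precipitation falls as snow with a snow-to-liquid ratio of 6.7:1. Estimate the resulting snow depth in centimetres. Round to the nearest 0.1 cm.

Snow depth = liquid × ratio = 17.8 mm × 6.7 = 119.26 mm = 11.9 cm.

snow depth ≈ 11.9 cm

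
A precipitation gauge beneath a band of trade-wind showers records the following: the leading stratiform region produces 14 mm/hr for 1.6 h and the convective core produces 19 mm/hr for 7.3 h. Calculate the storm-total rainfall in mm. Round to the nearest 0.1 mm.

total ≈ 161.1 mm

Total = Σ Rᵢ Δtᵢ = 14 × 1.6 + 19 × 7.3
      = 22.4 + 138.7 = 161.1 mm.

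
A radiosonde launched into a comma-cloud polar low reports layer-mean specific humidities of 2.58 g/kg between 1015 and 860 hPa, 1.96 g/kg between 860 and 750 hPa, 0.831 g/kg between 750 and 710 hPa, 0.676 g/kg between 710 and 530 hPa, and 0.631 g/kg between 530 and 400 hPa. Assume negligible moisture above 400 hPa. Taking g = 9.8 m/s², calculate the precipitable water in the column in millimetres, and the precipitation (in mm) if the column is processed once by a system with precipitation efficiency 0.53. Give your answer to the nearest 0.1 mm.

PW ≈ 8.7 mm; precipitation ≈ 4.6 mm

Precipitable water is the column-integrated vapour mass per unit area: PW = (1/g) Σ q̄ Δp, with q in kg/kg and Δp in Pa (1 kg/m² of water = 1 mm).
Layer 1015–860 hPa: Δp = 155 hPa = 15500 Pa, q̄ = 0.00258 kg/kg → 0.00258 × 15500 / 9.8 = 4.08 mm
Layer 860–750 hPa: Δp = 110 hPa = 11000 Pa, q̄ = 0.00196 kg/kg → 0.00196 × 11000 / 9.8 = 2.20 mm
Layer 750–710 hPa: Δp = 40 hPa = 4000 Pa, q̄ = 0.000831 kg/kg → 0.000831 × 4000 / 9.8 = 0.34 mm
Layer 710–530 hPa: Δp = 180 hPa = 18000 Pa, q̄ = 0.000676 kg/kg → 0.000676 × 18000 / 9.8 = 1.24 mm
Layer 530–400 hPa: Δp = 130 hPa = 13000 Pa, q̄ = 0.000631 kg/kg → 0.000631 × 13000 / 9.8 = 0.84 mm
PW = 4.08 + 2.20 + 0.34 + 1.24 + 0.84 = 8.70 ≈ 8.7 mm.
Precipitation = ε × PW = 0.53 × 8.7 = 4.6 mm.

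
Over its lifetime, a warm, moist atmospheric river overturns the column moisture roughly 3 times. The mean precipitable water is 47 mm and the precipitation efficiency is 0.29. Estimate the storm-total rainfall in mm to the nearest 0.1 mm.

rainfall ≈ 40.9 mm

Each cycle deposits ε × PW = 0.29 × 47 = 13.63 mm.
Over 3 cycles: 3 × 13.63 = 40.9 mm.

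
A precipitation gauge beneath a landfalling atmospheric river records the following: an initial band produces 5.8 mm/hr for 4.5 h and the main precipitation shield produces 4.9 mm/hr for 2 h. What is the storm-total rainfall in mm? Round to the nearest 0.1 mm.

Total = Σ Rᵢ Δtᵢ = 5.8 × 4.5 + 4.9 × 2
      = 26.1 + 9.8 = 35.9 mm.

total ≈ 35.9 mm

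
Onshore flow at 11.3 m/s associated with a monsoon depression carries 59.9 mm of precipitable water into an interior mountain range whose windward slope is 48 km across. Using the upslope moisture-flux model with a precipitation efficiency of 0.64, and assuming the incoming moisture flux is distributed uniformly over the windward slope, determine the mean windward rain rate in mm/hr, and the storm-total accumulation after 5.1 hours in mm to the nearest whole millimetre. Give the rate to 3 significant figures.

R ≈ 32.5 mm/hr; total ≈ 166 mm

Incoming column moisture flux per unit ridge length: F = V × PW = 11.3 × 59.9 = 676.87 mm·m/s.
Spread over the 48 km slope with efficiency ε = 0.64: R = ε·F/W = 0.64 × 676.87 / 48000 m = 9.025e-03 mm/s.
R = 9.025e-03 × 3600 = 32.5 mm/hr.
Over 5.1 h: total = 32.5 × 5.1 = 165.75 ≈ 166 mm.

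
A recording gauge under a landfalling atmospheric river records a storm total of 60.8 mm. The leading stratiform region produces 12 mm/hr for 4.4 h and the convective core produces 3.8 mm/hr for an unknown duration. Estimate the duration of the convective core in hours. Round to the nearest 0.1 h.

duration ≈ 2.1 h

Known phases: 12 × 4.4 = 52.8 mm.
Remaining depth = 60.8 − 52.8 = 8 mm.
Duration = 8 / 3.8 = 2.1 h.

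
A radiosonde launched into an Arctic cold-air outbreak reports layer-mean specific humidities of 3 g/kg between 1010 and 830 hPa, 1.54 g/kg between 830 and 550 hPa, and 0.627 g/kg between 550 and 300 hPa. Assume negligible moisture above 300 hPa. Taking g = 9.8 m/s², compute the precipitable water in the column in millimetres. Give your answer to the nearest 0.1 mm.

Precipitable water is the column-integrated vapour mass per unit area: PW = (1/g) Σ q̄ Δp, with q in kg/kg and Δp in Pa (1 kg/m² of water = 1 mm).
Layer 1010–830 hPa: Δp = 180 hPa = 18000 Pa, q̄ = 0.003 kg/kg → 0.003 × 18000 / 9.8 = 5.51 mm
Layer 830–550 hPa: Δp = 280 hPa = 28000 Pa, q̄ = 0.00154 kg/kg → 0.00154 × 28000 / 9.8 = 4.40 mm
Layer 550–300 hPa: Δp = 250 hPa = 25000 Pa, q̄ = 0.000627 kg/kg → 0.000627 × 25000 / 9.8 = 1.60 mm
PW = 5.51 + 4.40 + 1.60 = 11.51 ≈ 11.5 mm.

PW ≈ 11.5 mm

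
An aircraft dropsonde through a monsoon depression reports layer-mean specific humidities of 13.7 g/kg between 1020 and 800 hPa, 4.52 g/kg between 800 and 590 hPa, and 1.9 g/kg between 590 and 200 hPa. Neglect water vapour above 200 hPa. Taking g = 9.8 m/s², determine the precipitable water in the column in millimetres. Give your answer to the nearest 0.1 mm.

Precipitable water is the column-integrated vapour mass per unit area: PW = (1/g) Σ q̄ Δp, with q in kg/kg and Δp in Pa (1 kg/m² of water = 1 mm).
Layer 1020–800 hPa: Δp = 220 hPa = 22000 Pa, q̄ = 0.0137 kg/kg → 0.0137 × 22000 / 9.8 = 30.76 mm
Layer 800–590 hPa: Δp = 210 hPa = 21000 Pa, q̄ = 0.00452 kg/kg → 0.00452 × 21000 / 9.8 = 9.69 mm
Layer 590–200 hPa: Δp = 390 hPa = 39000 Pa, q̄ = 0.0019 kg/kg → 0.0019 × 39000 / 9.8 = 7.56 mm
PW = 30.76 + 9.69 + 7.56 = 48.01 ≈ 48.0 mm.

PW ≈ 48.0 mm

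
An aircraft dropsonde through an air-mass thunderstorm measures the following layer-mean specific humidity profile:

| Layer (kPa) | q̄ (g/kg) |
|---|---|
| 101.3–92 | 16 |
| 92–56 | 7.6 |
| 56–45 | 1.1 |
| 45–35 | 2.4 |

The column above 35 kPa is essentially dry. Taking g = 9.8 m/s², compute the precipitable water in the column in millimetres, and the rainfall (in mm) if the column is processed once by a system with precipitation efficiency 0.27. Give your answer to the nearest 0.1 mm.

PW ≈ 46.8 mm; rainfall ≈ 12.6 mm

Precipitable water is the column-integrated vapour mass per unit area: PW = (1/g) Σ q̄ Δp, with q in kg/kg and Δp in Pa (1 kg/m² of water = 1 mm).
Layer 101.3–92 kPa: Δp = 93 hPa = 9300 Pa, q̄ = 0.016 kg/kg → 0.016 × 9300 / 9.8 = 15.18 mm
Layer 92–56 kPa: Δp = 360 hPa = 36000 Pa, q̄ = 0.0076 kg/kg → 0.0076 × 36000 / 9.8 = 27.92 mm
Layer 56–45 kPa: Δp = 110 hPa = 11000 Pa, q̄ = 0.0011 kg/kg → 0.0011 × 11000 / 9.8 = 1.23 mm
Layer 45–35 kPa: Δp = 100 hPa = 10000 Pa, q̄ = 0.0024 kg/kg → 0.0024 × 10000 / 9.8 = 2.45 mm
PW = 15.18 + 27.92 + 1.23 + 2.45 = 46.78 ≈ 46.8 mm.
Rainfall = ε × PW = 0.27 × 46.8 = 12.6 mm.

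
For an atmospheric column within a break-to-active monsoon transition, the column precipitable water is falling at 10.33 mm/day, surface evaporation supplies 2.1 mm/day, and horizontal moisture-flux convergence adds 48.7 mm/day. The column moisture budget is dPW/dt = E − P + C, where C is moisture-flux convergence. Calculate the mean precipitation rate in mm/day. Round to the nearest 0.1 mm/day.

dPW/dt = -10.33 mm/day.
P = E + C − dPW/dt = 2.1 + (48.7) − (-10.33) = 61.1 mm/day.

P ≈ 61.1 mm/day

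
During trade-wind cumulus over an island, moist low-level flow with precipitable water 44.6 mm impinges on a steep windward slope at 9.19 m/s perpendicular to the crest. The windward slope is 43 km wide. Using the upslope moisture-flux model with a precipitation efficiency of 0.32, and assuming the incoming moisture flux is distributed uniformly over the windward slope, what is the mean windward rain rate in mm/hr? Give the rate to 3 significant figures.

Incoming column moisture flux per unit ridge length: F = V × PW = 9.19 × 44.6 = 409.874 mm·m/s.
Spread over the 43 km slope with efficiency ε = 0.32: R = ε·F/W = 0.32 × 409.874 / 43000 m = 3.050e-03 mm/s.
R = 3.050e-03 × 3600 = 11.0 mm/hr.

R ≈ 11.0 mm/hr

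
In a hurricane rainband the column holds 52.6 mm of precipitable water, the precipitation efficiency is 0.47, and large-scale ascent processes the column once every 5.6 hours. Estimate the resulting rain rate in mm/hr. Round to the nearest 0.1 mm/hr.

Each overturning extracts ε × PW = 0.47 × 52.6 = 24.722 mm.
Rate = ε·PW / τ = 24.722 / 5.6 h = 4.4 mm/hr.

R ≈ 4.4 mm/hr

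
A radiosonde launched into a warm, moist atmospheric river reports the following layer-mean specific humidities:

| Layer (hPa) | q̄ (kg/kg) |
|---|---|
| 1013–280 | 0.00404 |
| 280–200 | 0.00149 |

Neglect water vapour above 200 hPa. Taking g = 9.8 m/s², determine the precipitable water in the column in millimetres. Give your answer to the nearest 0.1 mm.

PW ≈ 31.4 mm

Precipitable water is the column-integrated vapour mass per unit area: PW = (1/g) Σ q̄ Δp, with q in kg/kg and Δp in Pa (1 kg/m² of water = 1 mm).
Layer 1013–280 hPa: Δp = 733 hPa = 73300 Pa, q̄ = 0.00404 kg/kg → 0.00404 × 73300 / 9.8 = 30.22 mm
Layer 280–200 hPa: Δp = 80 hPa = 8000 Pa, q̄ = 0.00149 kg/kg → 0.00149 × 8000 / 9.8 = 1.22 mm
PW = 30.22 + 1.22 = 31.44 ≈ 31.4 mm.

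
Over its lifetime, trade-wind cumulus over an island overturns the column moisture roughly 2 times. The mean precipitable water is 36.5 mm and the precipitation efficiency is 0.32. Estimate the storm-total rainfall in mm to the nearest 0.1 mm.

Each cycle deposits ε × PW = 0.32 × 36.5 = 11.68 mm.
Over 2 cycles: 2 × 11.68 = 23.4 mm.

rainfall ≈ 23.4 mm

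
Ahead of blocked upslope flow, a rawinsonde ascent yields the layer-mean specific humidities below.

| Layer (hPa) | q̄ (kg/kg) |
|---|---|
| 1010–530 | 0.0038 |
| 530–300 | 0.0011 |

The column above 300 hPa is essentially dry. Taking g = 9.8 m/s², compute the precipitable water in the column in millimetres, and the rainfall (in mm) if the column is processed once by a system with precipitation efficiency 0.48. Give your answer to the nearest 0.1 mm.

Precipitable water is the column-integrated vapour mass per unit area: PW = (1/g) Σ q̄ Δp, with q in kg/kg and Δp in Pa (1 kg/m² of water = 1 mm).
Layer 1010–530 hPa: Δp = 480 hPa = 48000 Pa, q̄ = 0.0038 kg/kg → 0.0038 × 48000 / 9.8 = 18.61 mm
Layer 530–300 hPa: Δp = 230 hPa = 23000 Pa, q̄ = 0.0011 kg/kg → 0.0011 × 23000 / 9.8 = 2.58 mm
PW = 18.61 + 2.58 = 21.19 ≈ 21.2 mm.
Rainfall = ε × PW = 0.48 × 21.2 = 10.2 mm.

PW ≈ 21.2 mm; rainfall ≈ 10.2 mm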